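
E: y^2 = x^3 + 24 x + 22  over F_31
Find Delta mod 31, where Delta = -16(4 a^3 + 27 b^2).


4 a^3 + 27 b^2 = 4*24^3 + 27*22^2 = 55296 + 13068 = 68364
Delta = -16 * (68364) = -1093824
Delta mod 31 = 11

Delta = 11 (mod 31)


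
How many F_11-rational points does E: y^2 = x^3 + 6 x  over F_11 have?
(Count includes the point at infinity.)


For each x in F_11, count y with y^2 = x^3 + 6 x + 0 mod 11:
  x = 0: RHS = 0, y in [0]  -> 1 point(s)
  x = 2: RHS = 9, y in [3, 8]  -> 2 point(s)
  x = 3: RHS = 1, y in [1, 10]  -> 2 point(s)
  x = 4: RHS = 0, y in [0]  -> 1 point(s)
  x = 5: RHS = 1, y in [1, 10]  -> 2 point(s)
  x = 7: RHS = 0, y in [0]  -> 1 point(s)
  x = 10: RHS = 4, y in [2, 9]  -> 2 point(s)
Affine points: 11. Add the point at infinity: total = 12.

#E(F_11) = 12


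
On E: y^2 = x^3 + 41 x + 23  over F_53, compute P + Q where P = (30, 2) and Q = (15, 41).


P != Q, so use the chord formula.
s = (y2 - y1) / (x2 - x1) = (39) / (38) mod 53 = 8
x3 = s^2 - x1 - x2 mod 53 = 8^2 - 30 - 15 = 19
y3 = s (x1 - x3) - y1 mod 53 = 8 * (30 - 19) - 2 = 33

P + Q = (19, 33)


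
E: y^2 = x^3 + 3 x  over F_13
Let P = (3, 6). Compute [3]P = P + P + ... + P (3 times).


k = 3 = 11_2 (binary, LSB first: 11)
Double-and-add from P = (3, 6):
  bit 0 = 1: acc = O + (3, 6) = (3, 6)
  bit 1 = 1: acc = (3, 6) + (10, 9) = (10, 4)

3P = (10, 4)


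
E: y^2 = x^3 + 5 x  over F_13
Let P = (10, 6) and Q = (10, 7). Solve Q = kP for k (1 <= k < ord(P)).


Enumerate multiples of P until we hit Q = (10, 7):
  1P = (10, 6)
  2P = (3, 4)
  3P = (3, 9)
  4P = (10, 7)
Match found at i = 4.

k = 4


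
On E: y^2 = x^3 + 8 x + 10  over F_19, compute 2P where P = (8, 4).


Doubling: s = (3 x1^2 + a) / (2 y1)
s = (3*8^2 + 8) / (2*4) mod 19 = 6
x3 = s^2 - 2 x1 mod 19 = 6^2 - 2*8 = 1
y3 = s (x1 - x3) - y1 mod 19 = 6 * (8 - 1) - 4 = 0

2P = (1, 0)


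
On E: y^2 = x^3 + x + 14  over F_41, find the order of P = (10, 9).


Compute successive multiples of P until we hit O:
  1P = (10, 9)
  2P = (13, 16)
  3P = (28, 31)
  4P = (5, 29)
  5P = (1, 37)
  6P = (25, 24)
  7P = (7, 35)
  8P = (8, 1)
  ... (continuing to 44P)
  44P = O

ord(P) = 44


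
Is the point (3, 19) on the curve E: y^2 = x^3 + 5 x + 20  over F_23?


Check whether y^2 = x^3 + 5 x + 20 (mod 23) for (x, y) = (3, 19).
LHS: y^2 = 19^2 mod 23 = 16
RHS: x^3 + 5 x + 20 = 3^3 + 5*3 + 20 mod 23 = 16
LHS = RHS

Yes, on the curve


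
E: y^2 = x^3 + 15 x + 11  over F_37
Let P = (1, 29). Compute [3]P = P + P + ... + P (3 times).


k = 3 = 11_2 (binary, LSB first: 11)
Double-and-add from P = (1, 29):
  bit 0 = 1: acc = O + (1, 29) = (1, 29)
  bit 1 = 1: acc = (1, 29) + (1, 8) = O

3P = O


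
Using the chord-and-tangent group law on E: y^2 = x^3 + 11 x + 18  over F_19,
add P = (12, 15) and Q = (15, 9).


P != Q, so use the chord formula.
s = (y2 - y1) / (x2 - x1) = (13) / (3) mod 19 = 17
x3 = s^2 - x1 - x2 mod 19 = 17^2 - 12 - 15 = 15
y3 = s (x1 - x3) - y1 mod 19 = 17 * (12 - 15) - 15 = 10

P + Q = (15, 10)


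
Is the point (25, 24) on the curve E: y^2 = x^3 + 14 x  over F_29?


Check whether y^2 = x^3 + 14 x + 0 (mod 29) for (x, y) = (25, 24).
LHS: y^2 = 24^2 mod 29 = 25
RHS: x^3 + 14 x + 0 = 25^3 + 14*25 + 0 mod 29 = 25
LHS = RHS

Yes, on the curve


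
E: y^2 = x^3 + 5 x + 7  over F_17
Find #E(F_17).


For each x in F_17, count y with y^2 = x^3 + 5 x + 7 mod 17:
  x = 1: RHS = 13, y in [8, 9]  -> 2 point(s)
  x = 2: RHS = 8, y in [5, 12]  -> 2 point(s)
  x = 3: RHS = 15, y in [7, 10]  -> 2 point(s)
  x = 5: RHS = 4, y in [2, 15]  -> 2 point(s)
  x = 6: RHS = 15, y in [7, 10]  -> 2 point(s)
  x = 8: RHS = 15, y in [7, 10]  -> 2 point(s)
  x = 9: RHS = 16, y in [4, 13]  -> 2 point(s)
  x = 11: RHS = 16, y in [4, 13]  -> 2 point(s)
  x = 13: RHS = 8, y in [5, 12]  -> 2 point(s)
  x = 14: RHS = 16, y in [4, 13]  -> 2 point(s)
  x = 16: RHS = 1, y in [1, 16]  -> 2 point(s)
Affine points: 22. Add the point at infinity: total = 23.

#E(F_17) = 23


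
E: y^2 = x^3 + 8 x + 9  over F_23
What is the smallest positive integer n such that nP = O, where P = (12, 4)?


Compute successive multiples of P until we hit O:
  1P = (12, 4)
  2P = (11, 5)
  3P = (1, 8)
  4P = (5, 6)
  5P = (15, 10)
  6P = (0, 20)
  7P = (0, 3)
  8P = (15, 13)
  ... (continuing to 13P)
  13P = O

ord(P) = 13


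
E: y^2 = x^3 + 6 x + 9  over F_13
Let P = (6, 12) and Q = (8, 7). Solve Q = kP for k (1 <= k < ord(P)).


Enumerate multiples of P until we hit Q = (8, 7):
  1P = (6, 12)
  2P = (0, 10)
  3P = (10, 4)
  4P = (1, 4)
  5P = (7, 2)
  6P = (9, 5)
  7P = (2, 9)
  8P = (8, 6)
  9P = (8, 7)
Match found at i = 9.

k = 9


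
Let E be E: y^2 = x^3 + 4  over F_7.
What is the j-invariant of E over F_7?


Delta = -16(4 a^3 + 27 b^2) mod 7 = 4
-1728 * (4 a)^3 = -1728 * (4*0)^3 mod 7 = 0
j = 0 * 4^(-1) mod 7 = 0

j = 0 (mod 7)


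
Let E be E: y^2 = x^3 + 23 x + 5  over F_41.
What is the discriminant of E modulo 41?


4 a^3 + 27 b^2 = 4*23^3 + 27*5^2 = 48668 + 675 = 49343
Delta = -16 * (49343) = -789488
Delta mod 41 = 8

Delta = 8 (mod 41)


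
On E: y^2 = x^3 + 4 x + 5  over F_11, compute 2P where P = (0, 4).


Doubling: s = (3 x1^2 + a) / (2 y1)
s = (3*0^2 + 4) / (2*4) mod 11 = 6
x3 = s^2 - 2 x1 mod 11 = 6^2 - 2*0 = 3
y3 = s (x1 - x3) - y1 mod 11 = 6 * (0 - 3) - 4 = 0

2P = (3, 0)


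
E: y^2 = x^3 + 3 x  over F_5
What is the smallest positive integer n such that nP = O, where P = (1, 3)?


Compute successive multiples of P until we hit O:
  1P = (1, 3)
  2P = (4, 4)
  3P = (4, 1)
  4P = (1, 2)
  5P = O

ord(P) = 5


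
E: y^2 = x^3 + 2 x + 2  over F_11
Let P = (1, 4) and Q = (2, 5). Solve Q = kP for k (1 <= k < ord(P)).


Enumerate multiples of P until we hit Q = (2, 5):
  1P = (1, 4)
  2P = (2, 5)
Match found at i = 2.

k = 2


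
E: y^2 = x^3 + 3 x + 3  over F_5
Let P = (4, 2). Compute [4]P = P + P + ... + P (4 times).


k = 4 = 100_2 (binary, LSB first: 001)
Double-and-add from P = (4, 2):
  bit 0 = 0: acc unchanged = O
  bit 1 = 0: acc unchanged = O
  bit 2 = 1: acc = O + (4, 3) = (4, 3)

4P = (4, 3)


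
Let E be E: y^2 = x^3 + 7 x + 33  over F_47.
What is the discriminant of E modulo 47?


4 a^3 + 27 b^2 = 4*7^3 + 27*33^2 = 1372 + 29403 = 30775
Delta = -16 * (30775) = -492400
Delta mod 47 = 19

Delta = 19 (mod 47)


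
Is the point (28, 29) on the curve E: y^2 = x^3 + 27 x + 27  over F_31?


Check whether y^2 = x^3 + 27 x + 27 (mod 31) for (x, y) = (28, 29).
LHS: y^2 = 29^2 mod 31 = 4
RHS: x^3 + 27 x + 27 = 28^3 + 27*28 + 27 mod 31 = 12
LHS != RHS

No, not on the curve


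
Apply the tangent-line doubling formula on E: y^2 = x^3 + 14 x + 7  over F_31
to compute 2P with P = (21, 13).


Doubling: s = (3 x1^2 + a) / (2 y1)
s = (3*21^2 + 14) / (2*13) mod 31 = 24
x3 = s^2 - 2 x1 mod 31 = 24^2 - 2*21 = 7
y3 = s (x1 - x3) - y1 mod 31 = 24 * (21 - 7) - 13 = 13

2P = (7, 13)


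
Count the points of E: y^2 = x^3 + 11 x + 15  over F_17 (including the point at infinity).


For each x in F_17, count y with y^2 = x^3 + 11 x + 15 mod 17:
  x = 0: RHS = 15, y in [7, 10]  -> 2 point(s)
  x = 4: RHS = 4, y in [2, 15]  -> 2 point(s)
  x = 5: RHS = 8, y in [5, 12]  -> 2 point(s)
  x = 6: RHS = 8, y in [5, 12]  -> 2 point(s)
  x = 13: RHS = 9, y in [3, 14]  -> 2 point(s)
  x = 15: RHS = 2, y in [6, 11]  -> 2 point(s)
Affine points: 12. Add the point at infinity: total = 13.

#E(F_17) = 13


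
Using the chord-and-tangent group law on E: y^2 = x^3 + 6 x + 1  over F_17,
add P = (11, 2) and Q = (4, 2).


P != Q, so use the chord formula.
s = (y2 - y1) / (x2 - x1) = (0) / (10) mod 17 = 0
x3 = s^2 - x1 - x2 mod 17 = 0^2 - 11 - 4 = 2
y3 = s (x1 - x3) - y1 mod 17 = 0 * (11 - 2) - 2 = 15

P + Q = (2, 15)


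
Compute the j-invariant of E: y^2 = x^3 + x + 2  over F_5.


Delta = -16(4 a^3 + 27 b^2) mod 5 = 3
-1728 * (4 a)^3 = -1728 * (4*1)^3 mod 5 = 3
j = 3 * 3^(-1) mod 5 = 1

j = 1 (mod 5)


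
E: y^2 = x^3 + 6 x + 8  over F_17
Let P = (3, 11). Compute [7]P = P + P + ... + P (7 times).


k = 7 = 111_2 (binary, LSB first: 111)
Double-and-add from P = (3, 11):
  bit 0 = 1: acc = O + (3, 11) = (3, 11)
  bit 1 = 1: acc = (3, 11) + (9, 14) = (1, 7)
  bit 2 = 1: acc = (1, 7) + (0, 12) = (7, 6)

7P = (7, 6)


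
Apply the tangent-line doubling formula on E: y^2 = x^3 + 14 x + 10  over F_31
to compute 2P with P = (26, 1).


Doubling: s = (3 x1^2 + a) / (2 y1)
s = (3*26^2 + 14) / (2*1) mod 31 = 29
x3 = s^2 - 2 x1 mod 31 = 29^2 - 2*26 = 14
y3 = s (x1 - x3) - y1 mod 31 = 29 * (26 - 14) - 1 = 6

2P = (14, 6)


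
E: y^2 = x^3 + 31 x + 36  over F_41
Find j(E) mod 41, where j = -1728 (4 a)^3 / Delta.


Delta = -16(4 a^3 + 27 b^2) mod 41 = 23
-1728 * (4 a)^3 = -1728 * (4*31)^3 mod 41 = 35
j = 35 * 23^(-1) mod 41 = 14

j = 14 (mod 41)


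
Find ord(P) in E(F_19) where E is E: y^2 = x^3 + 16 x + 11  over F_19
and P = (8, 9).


Compute successive multiples of P until we hit O:
  1P = (8, 9)
  2P = (4, 14)
  3P = (5, 11)
  4P = (17, 16)
  5P = (0, 12)
  6P = (15, 15)
  7P = (1, 16)
  8P = (11, 13)
  ... (continuing to 18P)
  18P = O

ord(P) = 18


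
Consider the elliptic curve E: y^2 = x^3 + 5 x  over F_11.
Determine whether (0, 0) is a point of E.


Check whether y^2 = x^3 + 5 x + 0 (mod 11) for (x, y) = (0, 0).
LHS: y^2 = 0^2 mod 11 = 0
RHS: x^3 + 5 x + 0 = 0^3 + 5*0 + 0 mod 11 = 0
LHS = RHS

Yes, on the curve


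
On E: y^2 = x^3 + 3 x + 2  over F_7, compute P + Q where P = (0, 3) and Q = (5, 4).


P != Q, so use the chord formula.
s = (y2 - y1) / (x2 - x1) = (1) / (5) mod 7 = 3
x3 = s^2 - x1 - x2 mod 7 = 3^2 - 0 - 5 = 4
y3 = s (x1 - x3) - y1 mod 7 = 3 * (0 - 4) - 3 = 6

P + Q = (4, 6)


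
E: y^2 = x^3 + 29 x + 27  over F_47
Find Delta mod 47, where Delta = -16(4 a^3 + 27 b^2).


4 a^3 + 27 b^2 = 4*29^3 + 27*27^2 = 97556 + 19683 = 117239
Delta = -16 * (117239) = -1875824
Delta mod 47 = 40

Delta = 40 (mod 47)


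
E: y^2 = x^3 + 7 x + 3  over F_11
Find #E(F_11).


For each x in F_11, count y with y^2 = x^3 + 7 x + 3 mod 11:
  x = 0: RHS = 3, y in [5, 6]  -> 2 point(s)
  x = 1: RHS = 0, y in [0]  -> 1 point(s)
  x = 2: RHS = 3, y in [5, 6]  -> 2 point(s)
  x = 5: RHS = 9, y in [3, 8]  -> 2 point(s)
  x = 9: RHS = 3, y in [5, 6]  -> 2 point(s)
Affine points: 9. Add the point at infinity: total = 10.

#E(F_11) = 10


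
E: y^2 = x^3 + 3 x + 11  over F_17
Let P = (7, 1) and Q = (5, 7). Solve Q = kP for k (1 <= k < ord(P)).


Enumerate multiples of P until we hit Q = (5, 7):
  1P = (7, 1)
  2P = (1, 7)
  3P = (10, 2)
  4P = (2, 12)
  5P = (4, 6)
  6P = (5, 7)
Match found at i = 6.

k = 6


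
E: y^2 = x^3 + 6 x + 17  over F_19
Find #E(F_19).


For each x in F_19, count y with y^2 = x^3 + 6 x + 17 mod 19:
  x = 0: RHS = 17, y in [6, 13]  -> 2 point(s)
  x = 1: RHS = 5, y in [9, 10]  -> 2 point(s)
  x = 3: RHS = 5, y in [9, 10]  -> 2 point(s)
  x = 5: RHS = 1, y in [1, 18]  -> 2 point(s)
  x = 8: RHS = 7, y in [8, 11]  -> 2 point(s)
  x = 15: RHS = 5, y in [9, 10]  -> 2 point(s)
  x = 17: RHS = 16, y in [4, 15]  -> 2 point(s)
Affine points: 14. Add the point at infinity: total = 15.

#E(F_19) = 15


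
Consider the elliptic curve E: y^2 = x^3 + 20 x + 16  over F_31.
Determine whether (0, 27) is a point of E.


Check whether y^2 = x^3 + 20 x + 16 (mod 31) for (x, y) = (0, 27).
LHS: y^2 = 27^2 mod 31 = 16
RHS: x^3 + 20 x + 16 = 0^3 + 20*0 + 16 mod 31 = 16
LHS = RHS

Yes, on the curve


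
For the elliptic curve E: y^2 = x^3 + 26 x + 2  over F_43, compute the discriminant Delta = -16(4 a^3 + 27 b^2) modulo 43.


4 a^3 + 27 b^2 = 4*26^3 + 27*2^2 = 70304 + 108 = 70412
Delta = -16 * (70412) = -1126592
Delta mod 43 = 8

Delta = 8 (mod 43)


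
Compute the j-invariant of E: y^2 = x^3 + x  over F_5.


Delta = -16(4 a^3 + 27 b^2) mod 5 = 1
-1728 * (4 a)^3 = -1728 * (4*1)^3 mod 5 = 3
j = 3 * 1^(-1) mod 5 = 3

j = 3 (mod 5)


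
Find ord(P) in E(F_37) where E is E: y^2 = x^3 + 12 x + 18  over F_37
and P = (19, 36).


Compute successive multiples of P until we hit O:
  1P = (19, 36)
  2P = (9, 2)
  3P = (25, 25)
  4P = (20, 9)
  5P = (24, 25)
  6P = (24, 12)
  7P = (20, 28)
  8P = (25, 12)
  ... (continuing to 11P)
  11P = O

ord(P) = 11


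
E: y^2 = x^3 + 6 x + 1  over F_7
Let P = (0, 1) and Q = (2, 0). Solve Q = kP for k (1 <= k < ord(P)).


Enumerate multiples of P until we hit Q = (2, 0):
  1P = (0, 1)
  2P = (2, 0)
Match found at i = 2.

k = 2


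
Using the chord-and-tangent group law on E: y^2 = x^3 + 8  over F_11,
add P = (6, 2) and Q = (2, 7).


P != Q, so use the chord formula.
s = (y2 - y1) / (x2 - x1) = (5) / (7) mod 11 = 7
x3 = s^2 - x1 - x2 mod 11 = 7^2 - 6 - 2 = 8
y3 = s (x1 - x3) - y1 mod 11 = 7 * (6 - 8) - 2 = 6

P + Q = (8, 6)


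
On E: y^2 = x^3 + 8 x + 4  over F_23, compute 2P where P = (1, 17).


Doubling: s = (3 x1^2 + a) / (2 y1)
s = (3*1^2 + 8) / (2*17) mod 23 = 1
x3 = s^2 - 2 x1 mod 23 = 1^2 - 2*1 = 22
y3 = s (x1 - x3) - y1 mod 23 = 1 * (1 - 22) - 17 = 8

2P = (22, 8)


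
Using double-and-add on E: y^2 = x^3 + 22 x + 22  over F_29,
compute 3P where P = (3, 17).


k = 3 = 11_2 (binary, LSB first: 11)
Double-and-add from P = (3, 17):
  bit 0 = 1: acc = O + (3, 17) = (3, 17)
  bit 1 = 1: acc = (3, 17) + (10, 13) = (11, 0)

3P = (11, 0)


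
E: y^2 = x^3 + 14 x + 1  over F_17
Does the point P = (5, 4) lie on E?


Check whether y^2 = x^3 + 14 x + 1 (mod 17) for (x, y) = (5, 4).
LHS: y^2 = 4^2 mod 17 = 16
RHS: x^3 + 14 x + 1 = 5^3 + 14*5 + 1 mod 17 = 9
LHS != RHS

No, not on the curve


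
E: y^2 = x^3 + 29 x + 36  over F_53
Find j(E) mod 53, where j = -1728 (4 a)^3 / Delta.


Delta = -16(4 a^3 + 27 b^2) mod 53 = 27
-1728 * (4 a)^3 = -1728 * (4*29)^3 mod 53 = 12
j = 12 * 27^(-1) mod 53 = 24

j = 24 (mod 53)


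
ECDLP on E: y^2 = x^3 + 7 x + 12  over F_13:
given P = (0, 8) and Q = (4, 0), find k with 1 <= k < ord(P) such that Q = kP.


Enumerate multiples of P until we hit Q = (4, 0):
  1P = (0, 8)
  2P = (4, 0)
Match found at i = 2.

k = 2


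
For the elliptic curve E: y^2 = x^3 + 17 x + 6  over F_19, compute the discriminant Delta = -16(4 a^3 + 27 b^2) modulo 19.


4 a^3 + 27 b^2 = 4*17^3 + 27*6^2 = 19652 + 972 = 20624
Delta = -16 * (20624) = -329984
Delta mod 19 = 8

Delta = 8 (mod 19)


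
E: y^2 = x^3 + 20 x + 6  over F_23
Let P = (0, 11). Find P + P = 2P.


Doubling: s = (3 x1^2 + a) / (2 y1)
s = (3*0^2 + 20) / (2*11) mod 23 = 3
x3 = s^2 - 2 x1 mod 23 = 3^2 - 2*0 = 9
y3 = s (x1 - x3) - y1 mod 23 = 3 * (0 - 9) - 11 = 8

2P = (9, 8)


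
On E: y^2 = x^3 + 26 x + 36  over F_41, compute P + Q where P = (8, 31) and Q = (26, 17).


P != Q, so use the chord formula.
s = (y2 - y1) / (x2 - x1) = (27) / (18) mod 41 = 22
x3 = s^2 - x1 - x2 mod 41 = 22^2 - 8 - 26 = 40
y3 = s (x1 - x3) - y1 mod 41 = 22 * (8 - 40) - 31 = 3

P + Q = (40, 3)


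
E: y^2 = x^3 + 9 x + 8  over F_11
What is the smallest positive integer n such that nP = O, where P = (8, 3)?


Compute successive multiples of P until we hit O:
  1P = (8, 3)
  2P = (9, 2)
  3P = (6, 6)
  4P = (2, 10)
  5P = (10, 3)
  6P = (4, 8)
  7P = (4, 3)
  8P = (10, 8)
  ... (continuing to 13P)
  13P = O

ord(P) = 13


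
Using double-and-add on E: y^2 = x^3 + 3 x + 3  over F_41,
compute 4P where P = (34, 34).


k = 4 = 100_2 (binary, LSB first: 001)
Double-and-add from P = (34, 34):
  bit 0 = 0: acc unchanged = O
  bit 1 = 0: acc unchanged = O
  bit 2 = 1: acc = O + (15, 15) = (15, 15)

4P = (15, 15)


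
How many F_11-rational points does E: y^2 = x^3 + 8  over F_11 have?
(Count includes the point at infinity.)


For each x in F_11, count y with y^2 = x^3 + 0 x + 8 mod 11:
  x = 1: RHS = 9, y in [3, 8]  -> 2 point(s)
  x = 2: RHS = 5, y in [4, 7]  -> 2 point(s)
  x = 5: RHS = 1, y in [1, 10]  -> 2 point(s)
  x = 6: RHS = 4, y in [2, 9]  -> 2 point(s)
  x = 8: RHS = 3, y in [5, 6]  -> 2 point(s)
  x = 9: RHS = 0, y in [0]  -> 1 point(s)
Affine points: 11. Add the point at infinity: total = 12.

#E(F_11) = 12


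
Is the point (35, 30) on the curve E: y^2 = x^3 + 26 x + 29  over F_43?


Check whether y^2 = x^3 + 26 x + 29 (mod 43) for (x, y) = (35, 30).
LHS: y^2 = 30^2 mod 43 = 40
RHS: x^3 + 26 x + 29 = 35^3 + 26*35 + 29 mod 43 = 40
LHS = RHS

Yes, on the curve


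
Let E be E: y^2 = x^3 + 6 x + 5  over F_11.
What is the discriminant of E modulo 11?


4 a^3 + 27 b^2 = 4*6^3 + 27*5^2 = 864 + 675 = 1539
Delta = -16 * (1539) = -24624
Delta mod 11 = 5

Delta = 5 (mod 11)


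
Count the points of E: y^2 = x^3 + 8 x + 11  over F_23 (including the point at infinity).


For each x in F_23, count y with y^2 = x^3 + 8 x + 11 mod 23:
  x = 2: RHS = 12, y in [9, 14]  -> 2 point(s)
  x = 3: RHS = 16, y in [4, 19]  -> 2 point(s)
  x = 8: RHS = 12, y in [9, 14]  -> 2 point(s)
  x = 11: RHS = 4, y in [2, 21]  -> 2 point(s)
  x = 12: RHS = 18, y in [8, 15]  -> 2 point(s)
  x = 13: RHS = 12, y in [9, 14]  -> 2 point(s)
  x = 16: RHS = 3, y in [7, 16]  -> 2 point(s)
  x = 17: RHS = 0, y in [0]  -> 1 point(s)
  x = 20: RHS = 6, y in [11, 12]  -> 2 point(s)
  x = 22: RHS = 2, y in [5, 18]  -> 2 point(s)
Affine points: 19. Add the point at infinity: total = 20.

#E(F_23) = 20


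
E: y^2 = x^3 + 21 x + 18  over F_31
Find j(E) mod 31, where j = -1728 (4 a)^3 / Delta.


Delta = -16(4 a^3 + 27 b^2) mod 31 = 13
-1728 * (4 a)^3 = -1728 * (4*21)^3 mod 31 = 27
j = 27 * 13^(-1) mod 31 = 14

j = 14 (mod 31)


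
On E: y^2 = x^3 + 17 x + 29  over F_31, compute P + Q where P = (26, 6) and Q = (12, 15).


P != Q, so use the chord formula.
s = (y2 - y1) / (x2 - x1) = (9) / (17) mod 31 = 6
x3 = s^2 - x1 - x2 mod 31 = 6^2 - 26 - 12 = 29
y3 = s (x1 - x3) - y1 mod 31 = 6 * (26 - 29) - 6 = 7

P + Q = (29, 7)


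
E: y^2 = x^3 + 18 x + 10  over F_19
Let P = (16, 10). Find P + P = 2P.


Doubling: s = (3 x1^2 + a) / (2 y1)
s = (3*16^2 + 18) / (2*10) mod 19 = 7
x3 = s^2 - 2 x1 mod 19 = 7^2 - 2*16 = 17
y3 = s (x1 - x3) - y1 mod 19 = 7 * (16 - 17) - 10 = 2

2P = (17, 2)


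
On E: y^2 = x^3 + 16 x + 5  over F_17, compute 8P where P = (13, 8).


k = 8 = 1000_2 (binary, LSB first: 0001)
Double-and-add from P = (13, 8):
  bit 0 = 0: acc unchanged = O
  bit 1 = 0: acc unchanged = O
  bit 2 = 0: acc unchanged = O
  bit 3 = 1: acc = O + (10, 3) = (10, 3)

8P = (10, 3)


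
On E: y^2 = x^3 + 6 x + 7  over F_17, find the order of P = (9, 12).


Compute successive multiples of P until we hit O:
  1P = (9, 12)
  2P = (15, 15)
  3P = (6, 15)
  4P = (3, 16)
  5P = (13, 2)
  6P = (14, 9)
  7P = (10, 9)
  8P = (7, 16)
  ... (continuing to 20P)
  20P = O

ord(P) = 20


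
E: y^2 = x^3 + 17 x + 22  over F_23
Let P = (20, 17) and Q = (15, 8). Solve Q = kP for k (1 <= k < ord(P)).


Enumerate multiples of P until we hit Q = (15, 8):
  1P = (20, 17)
  2P = (22, 21)
  3P = (8, 7)
  4P = (4, 4)
  5P = (17, 7)
  6P = (15, 15)
  7P = (13, 18)
  8P = (21, 16)
  9P = (6, 15)
  10P = (5, 18)
  11P = (7, 22)
  12P = (2, 15)
  13P = (3, 13)
  14P = (3, 10)
  15P = (2, 8)
  16P = (7, 1)
  17P = (5, 5)
  18P = (6, 8)
  19P = (21, 7)
  20P = (13, 5)
  21P = (15, 8)
Match found at i = 21.

k = 21


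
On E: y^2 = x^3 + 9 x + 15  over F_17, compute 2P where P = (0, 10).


Doubling: s = (3 x1^2 + a) / (2 y1)
s = (3*0^2 + 9) / (2*10) mod 17 = 3
x3 = s^2 - 2 x1 mod 17 = 3^2 - 2*0 = 9
y3 = s (x1 - x3) - y1 mod 17 = 3 * (0 - 9) - 10 = 14

2P = (9, 14)


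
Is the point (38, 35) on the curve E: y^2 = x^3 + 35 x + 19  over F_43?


Check whether y^2 = x^3 + 35 x + 19 (mod 43) for (x, y) = (38, 35).
LHS: y^2 = 35^2 mod 43 = 21
RHS: x^3 + 35 x + 19 = 38^3 + 35*38 + 19 mod 43 = 20
LHS != RHS

No, not on the curve


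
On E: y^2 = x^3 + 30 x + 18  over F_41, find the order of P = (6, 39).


Compute successive multiples of P until we hit O:
  1P = (6, 39)
  2P = (20, 34)
  3P = (35, 27)
  4P = (1, 7)
  5P = (11, 11)
  6P = (16, 17)
  7P = (14, 36)
  8P = (0, 10)
  ... (continuing to 37P)
  37P = O

ord(P) = 37


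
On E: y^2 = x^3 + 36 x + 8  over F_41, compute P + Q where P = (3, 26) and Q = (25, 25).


P != Q, so use the chord formula.
s = (y2 - y1) / (x2 - x1) = (40) / (22) mod 41 = 13
x3 = s^2 - x1 - x2 mod 41 = 13^2 - 3 - 25 = 18
y3 = s (x1 - x3) - y1 mod 41 = 13 * (3 - 18) - 26 = 25

P + Q = (18, 25)


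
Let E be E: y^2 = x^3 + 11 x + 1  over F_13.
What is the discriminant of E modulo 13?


4 a^3 + 27 b^2 = 4*11^3 + 27*1^2 = 5324 + 27 = 5351
Delta = -16 * (5351) = -85616
Delta mod 13 = 2

Delta = 2 (mod 13)


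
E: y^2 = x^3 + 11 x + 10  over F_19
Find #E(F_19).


For each x in F_19, count y with y^2 = x^3 + 11 x + 10 mod 19:
  x = 4: RHS = 4, y in [2, 17]  -> 2 point(s)
  x = 5: RHS = 0, y in [0]  -> 1 point(s)
  x = 6: RHS = 7, y in [8, 11]  -> 2 point(s)
  x = 14: RHS = 1, y in [1, 18]  -> 2 point(s)
  x = 15: RHS = 16, y in [4, 15]  -> 2 point(s)
  x = 16: RHS = 7, y in [8, 11]  -> 2 point(s)
  x = 18: RHS = 17, y in [6, 13]  -> 2 point(s)
Affine points: 13. Add the point at infinity: total = 14.

#E(F_19) = 14


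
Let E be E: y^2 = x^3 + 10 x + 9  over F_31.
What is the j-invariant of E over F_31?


Delta = -16(4 a^3 + 27 b^2) mod 31 = 22
-1728 * (4 a)^3 = -1728 * (4*10)^3 mod 31 = 4
j = 4 * 22^(-1) mod 31 = 3

j = 3 (mod 31)


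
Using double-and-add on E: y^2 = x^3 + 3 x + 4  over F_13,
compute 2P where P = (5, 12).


k = 2 = 10_2 (binary, LSB first: 01)
Double-and-add from P = (5, 12):
  bit 0 = 0: acc unchanged = O
  bit 1 = 1: acc = O + (3, 1) = (3, 1)

2P = (3, 1)


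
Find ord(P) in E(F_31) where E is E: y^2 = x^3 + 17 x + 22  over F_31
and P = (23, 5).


Compute successive multiples of P until we hit O:
  1P = (23, 5)
  2P = (3, 10)
  3P = (7, 22)
  4P = (10, 18)
  5P = (30, 2)
  6P = (25, 18)
  7P = (2, 23)
  8P = (8, 22)
  ... (continuing to 37P)
  37P = O

ord(P) = 37


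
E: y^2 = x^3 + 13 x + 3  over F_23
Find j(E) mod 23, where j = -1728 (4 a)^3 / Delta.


Delta = -16(4 a^3 + 27 b^2) mod 23 = 13
-1728 * (4 a)^3 = -1728 * (4*13)^3 mod 23 = 19
j = 19 * 13^(-1) mod 23 = 5

j = 5 (mod 23)


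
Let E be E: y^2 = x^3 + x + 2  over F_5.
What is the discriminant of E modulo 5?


4 a^3 + 27 b^2 = 4*1^3 + 27*2^2 = 4 + 108 = 112
Delta = -16 * (112) = -1792
Delta mod 5 = 3

Delta = 3 (mod 5)


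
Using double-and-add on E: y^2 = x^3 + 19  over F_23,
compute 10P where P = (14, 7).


k = 10 = 1010_2 (binary, LSB first: 0101)
Double-and-add from P = (14, 7):
  bit 0 = 0: acc unchanged = O
  bit 1 = 1: acc = O + (11, 4) = (11, 4)
  bit 2 = 0: acc unchanged = (11, 4)
  bit 3 = 1: acc = (11, 4) + (9, 9) = (15, 6)

10P = (15, 6)


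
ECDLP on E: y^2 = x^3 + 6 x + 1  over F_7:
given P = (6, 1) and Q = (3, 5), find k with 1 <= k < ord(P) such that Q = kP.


Enumerate multiples of P until we hit Q = (3, 5):
  1P = (6, 1)
  2P = (3, 2)
  3P = (2, 0)
  4P = (3, 5)
Match found at i = 4.

k = 4


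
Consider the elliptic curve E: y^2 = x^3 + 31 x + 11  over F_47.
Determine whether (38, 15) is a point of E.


Check whether y^2 = x^3 + 31 x + 11 (mod 47) for (x, y) = (38, 15).
LHS: y^2 = 15^2 mod 47 = 37
RHS: x^3 + 31 x + 11 = 38^3 + 31*38 + 11 mod 47 = 37
LHS = RHS

Yes, on the curve


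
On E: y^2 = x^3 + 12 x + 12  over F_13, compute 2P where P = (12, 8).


Doubling: s = (3 x1^2 + a) / (2 y1)
s = (3*12^2 + 12) / (2*8) mod 13 = 5
x3 = s^2 - 2 x1 mod 13 = 5^2 - 2*12 = 1
y3 = s (x1 - x3) - y1 mod 13 = 5 * (12 - 1) - 8 = 8

2P = (1, 8)


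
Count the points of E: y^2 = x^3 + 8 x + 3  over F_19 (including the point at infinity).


For each x in F_19, count y with y^2 = x^3 + 8 x + 3 mod 19:
  x = 3: RHS = 16, y in [4, 15]  -> 2 point(s)
  x = 4: RHS = 4, y in [2, 17]  -> 2 point(s)
  x = 5: RHS = 16, y in [4, 15]  -> 2 point(s)
  x = 6: RHS = 1, y in [1, 18]  -> 2 point(s)
  x = 8: RHS = 9, y in [3, 16]  -> 2 point(s)
  x = 9: RHS = 6, y in [5, 14]  -> 2 point(s)
  x = 10: RHS = 0, y in [0]  -> 1 point(s)
  x = 11: RHS = 16, y in [4, 15]  -> 2 point(s)
  x = 13: RHS = 5, y in [9, 10]  -> 2 point(s)
  x = 14: RHS = 9, y in [3, 16]  -> 2 point(s)
  x = 16: RHS = 9, y in [3, 16]  -> 2 point(s)
  x = 17: RHS = 17, y in [6, 13]  -> 2 point(s)
Affine points: 23. Add the point at infinity: total = 24.

#E(F_19) = 24


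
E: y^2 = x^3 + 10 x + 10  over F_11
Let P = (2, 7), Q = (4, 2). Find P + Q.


P != Q, so use the chord formula.
s = (y2 - y1) / (x2 - x1) = (6) / (2) mod 11 = 3
x3 = s^2 - x1 - x2 mod 11 = 3^2 - 2 - 4 = 3
y3 = s (x1 - x3) - y1 mod 11 = 3 * (2 - 3) - 7 = 1

P + Q = (3, 1)


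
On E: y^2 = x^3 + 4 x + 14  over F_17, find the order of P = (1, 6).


Compute successive multiples of P until we hit O:
  1P = (1, 6)
  2P = (2, 9)
  3P = (6, 13)
  4P = (14, 3)
  5P = (10, 0)
  6P = (14, 14)
  7P = (6, 4)
  8P = (2, 8)
  ... (continuing to 10P)
  10P = O

ord(P) = 10


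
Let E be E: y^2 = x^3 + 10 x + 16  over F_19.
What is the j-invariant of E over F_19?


Delta = -16(4 a^3 + 27 b^2) mod 19 = 18
-1728 * (4 a)^3 = -1728 * (4*10)^3 mod 19 = 8
j = 8 * 18^(-1) mod 19 = 11

j = 11 (mod 19)


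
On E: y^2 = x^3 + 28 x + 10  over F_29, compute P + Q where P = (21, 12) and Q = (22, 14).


P != Q, so use the chord formula.
s = (y2 - y1) / (x2 - x1) = (2) / (1) mod 29 = 2
x3 = s^2 - x1 - x2 mod 29 = 2^2 - 21 - 22 = 19
y3 = s (x1 - x3) - y1 mod 29 = 2 * (21 - 19) - 12 = 21

P + Q = (19, 21)


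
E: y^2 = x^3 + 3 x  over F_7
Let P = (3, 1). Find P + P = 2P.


Doubling: s = (3 x1^2 + a) / (2 y1)
s = (3*3^2 + 3) / (2*1) mod 7 = 1
x3 = s^2 - 2 x1 mod 7 = 1^2 - 2*3 = 2
y3 = s (x1 - x3) - y1 mod 7 = 1 * (3 - 2) - 1 = 0

2P = (2, 0)


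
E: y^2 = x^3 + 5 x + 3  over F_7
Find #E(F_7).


For each x in F_7, count y with y^2 = x^3 + 5 x + 3 mod 7:
  x = 1: RHS = 2, y in [3, 4]  -> 2 point(s)
  x = 2: RHS = 0, y in [0]  -> 1 point(s)
  x = 6: RHS = 4, y in [2, 5]  -> 2 point(s)
Affine points: 5. Add the point at infinity: total = 6.

#E(F_7) = 6


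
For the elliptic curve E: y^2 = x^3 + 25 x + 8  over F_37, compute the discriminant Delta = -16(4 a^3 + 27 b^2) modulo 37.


4 a^3 + 27 b^2 = 4*25^3 + 27*8^2 = 62500 + 1728 = 64228
Delta = -16 * (64228) = -1027648
Delta mod 37 = 27

Delta = 27 (mod 37)


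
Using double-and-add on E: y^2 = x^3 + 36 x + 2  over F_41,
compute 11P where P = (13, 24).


k = 11 = 1011_2 (binary, LSB first: 1101)
Double-and-add from P = (13, 24):
  bit 0 = 1: acc = O + (13, 24) = (13, 24)
  bit 1 = 1: acc = (13, 24) + (7, 8) = (19, 1)
  bit 2 = 0: acc unchanged = (19, 1)
  bit 3 = 1: acc = (19, 1) + (0, 24) = (2, 0)

11P = (2, 0)


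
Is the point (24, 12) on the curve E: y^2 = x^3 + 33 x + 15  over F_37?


Check whether y^2 = x^3 + 33 x + 15 (mod 37) for (x, y) = (24, 12).
LHS: y^2 = 12^2 mod 37 = 33
RHS: x^3 + 33 x + 15 = 24^3 + 33*24 + 15 mod 37 = 16
LHS != RHS

No, not on the curve


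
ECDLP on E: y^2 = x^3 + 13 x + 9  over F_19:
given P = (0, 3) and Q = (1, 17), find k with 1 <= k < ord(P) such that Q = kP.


Enumerate multiples of P until we hit Q = (1, 17):
  1P = (0, 3)
  2P = (1, 17)
Match found at i = 2.

k = 2


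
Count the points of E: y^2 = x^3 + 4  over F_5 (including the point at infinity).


For each x in F_5, count y with y^2 = x^3 + 0 x + 4 mod 5:
  x = 0: RHS = 4, y in [2, 3]  -> 2 point(s)
  x = 1: RHS = 0, y in [0]  -> 1 point(s)
  x = 3: RHS = 1, y in [1, 4]  -> 2 point(s)
Affine points: 5. Add the point at infinity: total = 6.

#E(F_5) = 6


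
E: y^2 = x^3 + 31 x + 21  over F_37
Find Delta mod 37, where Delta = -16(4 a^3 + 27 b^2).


4 a^3 + 27 b^2 = 4*31^3 + 27*21^2 = 119164 + 11907 = 131071
Delta = -16 * (131071) = -2097136
Delta mod 37 = 24

Delta = 24 (mod 37)


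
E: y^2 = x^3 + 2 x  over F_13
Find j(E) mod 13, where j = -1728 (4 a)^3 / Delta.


Delta = -16(4 a^3 + 27 b^2) mod 13 = 8
-1728 * (4 a)^3 = -1728 * (4*2)^3 mod 13 = 5
j = 5 * 8^(-1) mod 13 = 12

j = 12 (mod 13)


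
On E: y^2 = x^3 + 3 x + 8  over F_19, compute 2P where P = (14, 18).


Doubling: s = (3 x1^2 + a) / (2 y1)
s = (3*14^2 + 3) / (2*18) mod 19 = 18
x3 = s^2 - 2 x1 mod 19 = 18^2 - 2*14 = 11
y3 = s (x1 - x3) - y1 mod 19 = 18 * (14 - 11) - 18 = 17

2P = (11, 17)


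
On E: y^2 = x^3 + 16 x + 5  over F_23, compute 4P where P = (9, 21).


k = 4 = 100_2 (binary, LSB first: 001)
Double-and-add from P = (9, 21):
  bit 0 = 0: acc unchanged = O
  bit 1 = 0: acc unchanged = O
  bit 2 = 1: acc = O + (9, 2) = (9, 2)

4P = (9, 2)


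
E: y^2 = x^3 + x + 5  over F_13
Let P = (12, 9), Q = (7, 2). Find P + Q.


P != Q, so use the chord formula.
s = (y2 - y1) / (x2 - x1) = (6) / (8) mod 13 = 4
x3 = s^2 - x1 - x2 mod 13 = 4^2 - 12 - 7 = 10
y3 = s (x1 - x3) - y1 mod 13 = 4 * (12 - 10) - 9 = 12

P + Q = (10, 12)


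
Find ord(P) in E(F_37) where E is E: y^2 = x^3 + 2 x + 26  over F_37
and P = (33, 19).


Compute successive multiples of P until we hit O:
  1P = (33, 19)
  2P = (29, 33)
  3P = (15, 29)
  4P = (19, 2)
  5P = (18, 23)
  6P = (16, 11)
  7P = (0, 27)
  8P = (8, 31)
  ... (continuing to 30P)
  30P = O

ord(P) = 30


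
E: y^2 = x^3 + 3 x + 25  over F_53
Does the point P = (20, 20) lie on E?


Check whether y^2 = x^3 + 3 x + 25 (mod 53) for (x, y) = (20, 20).
LHS: y^2 = 20^2 mod 53 = 29
RHS: x^3 + 3 x + 25 = 20^3 + 3*20 + 25 mod 53 = 29
LHS = RHS

Yes, on the curve


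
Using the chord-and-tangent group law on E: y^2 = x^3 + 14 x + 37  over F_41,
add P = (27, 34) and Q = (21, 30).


P != Q, so use the chord formula.
s = (y2 - y1) / (x2 - x1) = (37) / (35) mod 41 = 28
x3 = s^2 - x1 - x2 mod 41 = 28^2 - 27 - 21 = 39
y3 = s (x1 - x3) - y1 mod 41 = 28 * (27 - 39) - 34 = 40

P + Q = (39, 40)


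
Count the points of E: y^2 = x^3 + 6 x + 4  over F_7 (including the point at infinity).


For each x in F_7, count y with y^2 = x^3 + 6 x + 4 mod 7:
  x = 0: RHS = 4, y in [2, 5]  -> 2 point(s)
  x = 1: RHS = 4, y in [2, 5]  -> 2 point(s)
  x = 3: RHS = 0, y in [0]  -> 1 point(s)
  x = 4: RHS = 1, y in [1, 6]  -> 2 point(s)
  x = 6: RHS = 4, y in [2, 5]  -> 2 point(s)
Affine points: 9. Add the point at infinity: total = 10.

#E(F_7) = 10


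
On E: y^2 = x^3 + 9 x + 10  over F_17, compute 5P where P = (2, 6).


k = 5 = 101_2 (binary, LSB first: 101)
Double-and-add from P = (2, 6):
  bit 0 = 1: acc = O + (2, 6) = (2, 6)
  bit 1 = 0: acc unchanged = (2, 6)
  bit 2 = 1: acc = (2, 6) + (8, 13) = (6, 12)

5P = (6, 12)


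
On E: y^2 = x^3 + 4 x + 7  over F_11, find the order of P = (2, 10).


Compute successive multiples of P until we hit O:
  1P = (2, 10)
  2P = (5, 3)
  3P = (7, 9)
  4P = (6, 4)
  5P = (8, 10)
  6P = (1, 1)
  7P = (1, 10)
  8P = (8, 1)
  ... (continuing to 13P)
  13P = O

ord(P) = 13


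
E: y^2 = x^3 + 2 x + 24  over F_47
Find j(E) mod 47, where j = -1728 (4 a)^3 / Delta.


Delta = -16(4 a^3 + 27 b^2) mod 47 = 38
-1728 * (4 a)^3 = -1728 * (4*2)^3 mod 47 = 39
j = 39 * 38^(-1) mod 47 = 27

j = 27 (mod 47)


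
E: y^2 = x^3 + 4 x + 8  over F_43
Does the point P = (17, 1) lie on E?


Check whether y^2 = x^3 + 4 x + 8 (mod 43) for (x, y) = (17, 1).
LHS: y^2 = 1^2 mod 43 = 1
RHS: x^3 + 4 x + 8 = 17^3 + 4*17 + 8 mod 43 = 1
LHS = RHS

Yes, on the curve


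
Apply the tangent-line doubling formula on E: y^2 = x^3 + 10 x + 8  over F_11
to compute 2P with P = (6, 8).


Doubling: s = (3 x1^2 + a) / (2 y1)
s = (3*6^2 + 10) / (2*8) mod 11 = 6
x3 = s^2 - 2 x1 mod 11 = 6^2 - 2*6 = 2
y3 = s (x1 - x3) - y1 mod 11 = 6 * (6 - 2) - 8 = 5

2P = (2, 5)


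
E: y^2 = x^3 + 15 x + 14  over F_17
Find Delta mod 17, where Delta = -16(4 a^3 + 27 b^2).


4 a^3 + 27 b^2 = 4*15^3 + 27*14^2 = 13500 + 5292 = 18792
Delta = -16 * (18792) = -300672
Delta mod 17 = 7

Delta = 7 (mod 17)


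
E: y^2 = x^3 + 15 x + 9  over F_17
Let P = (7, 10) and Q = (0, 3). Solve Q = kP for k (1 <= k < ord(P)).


Enumerate multiples of P until we hit Q = (0, 3):
  1P = (7, 10)
  2P = (12, 9)
  3P = (13, 15)
  4P = (1, 12)
  5P = (11, 14)
  6P = (0, 14)
  7P = (2, 9)
  8P = (6, 14)
  9P = (3, 8)
  10P = (3, 9)
  11P = (6, 3)
  12P = (2, 8)
  13P = (0, 3)
Match found at i = 13.

k = 13


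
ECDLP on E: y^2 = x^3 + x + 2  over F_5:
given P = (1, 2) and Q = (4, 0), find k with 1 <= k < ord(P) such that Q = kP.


Enumerate multiples of P until we hit Q = (4, 0):
  1P = (1, 2)
  2P = (4, 0)
Match found at i = 2.

k = 2


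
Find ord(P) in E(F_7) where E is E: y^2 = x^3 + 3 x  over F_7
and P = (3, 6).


Compute successive multiples of P until we hit O:
  1P = (3, 6)
  2P = (2, 0)
  3P = (3, 1)
  4P = O

ord(P) = 4


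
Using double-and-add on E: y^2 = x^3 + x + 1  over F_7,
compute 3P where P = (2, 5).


k = 3 = 11_2 (binary, LSB first: 11)
Double-and-add from P = (2, 5):
  bit 0 = 1: acc = O + (2, 5) = (2, 5)
  bit 1 = 1: acc = (2, 5) + (0, 6) = (0, 1)

3P = (0, 1)


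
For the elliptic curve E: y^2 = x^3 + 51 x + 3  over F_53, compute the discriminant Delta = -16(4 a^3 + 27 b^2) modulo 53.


4 a^3 + 27 b^2 = 4*51^3 + 27*3^2 = 530604 + 243 = 530847
Delta = -16 * (530847) = -8493552
Delta mod 53 = 16

Delta = 16 (mod 53)


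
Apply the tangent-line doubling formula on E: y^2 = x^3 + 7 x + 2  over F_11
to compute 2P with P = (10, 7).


Doubling: s = (3 x1^2 + a) / (2 y1)
s = (3*10^2 + 7) / (2*7) mod 11 = 7
x3 = s^2 - 2 x1 mod 11 = 7^2 - 2*10 = 7
y3 = s (x1 - x3) - y1 mod 11 = 7 * (10 - 7) - 7 = 3

2P = (7, 3)


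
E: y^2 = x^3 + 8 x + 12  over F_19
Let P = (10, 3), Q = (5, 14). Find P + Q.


P != Q, so use the chord formula.
s = (y2 - y1) / (x2 - x1) = (11) / (14) mod 19 = 13
x3 = s^2 - x1 - x2 mod 19 = 13^2 - 10 - 5 = 2
y3 = s (x1 - x3) - y1 mod 19 = 13 * (10 - 2) - 3 = 6

P + Q = (2, 6)


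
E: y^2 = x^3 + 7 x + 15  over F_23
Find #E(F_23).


For each x in F_23, count y with y^2 = x^3 + 7 x + 15 mod 23:
  x = 1: RHS = 0, y in [0]  -> 1 point(s)
  x = 7: RHS = 16, y in [4, 19]  -> 2 point(s)
  x = 8: RHS = 8, y in [10, 13]  -> 2 point(s)
  x = 9: RHS = 2, y in [5, 18]  -> 2 point(s)
  x = 10: RHS = 4, y in [2, 21]  -> 2 point(s)
  x = 13: RHS = 3, y in [7, 16]  -> 2 point(s)
  x = 18: RHS = 16, y in [4, 19]  -> 2 point(s)
  x = 20: RHS = 13, y in [6, 17]  -> 2 point(s)
  x = 21: RHS = 16, y in [4, 19]  -> 2 point(s)
Affine points: 17. Add the point at infinity: total = 18.

#E(F_23) = 18


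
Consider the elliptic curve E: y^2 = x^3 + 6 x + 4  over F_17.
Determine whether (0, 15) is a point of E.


Check whether y^2 = x^3 + 6 x + 4 (mod 17) for (x, y) = (0, 15).
LHS: y^2 = 15^2 mod 17 = 4
RHS: x^3 + 6 x + 4 = 0^3 + 6*0 + 4 mod 17 = 4
LHS = RHS

Yes, on the curve


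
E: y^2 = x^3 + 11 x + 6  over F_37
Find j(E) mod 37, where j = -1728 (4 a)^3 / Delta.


Delta = -16(4 a^3 + 27 b^2) mod 37 = 15
-1728 * (4 a)^3 = -1728 * (4*11)^3 mod 37 = 36
j = 36 * 15^(-1) mod 37 = 32

j = 32 (mod 37)


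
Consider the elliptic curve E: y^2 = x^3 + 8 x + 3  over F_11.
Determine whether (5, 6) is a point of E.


Check whether y^2 = x^3 + 8 x + 3 (mod 11) for (x, y) = (5, 6).
LHS: y^2 = 6^2 mod 11 = 3
RHS: x^3 + 8 x + 3 = 5^3 + 8*5 + 3 mod 11 = 3
LHS = RHS

Yes, on the curve


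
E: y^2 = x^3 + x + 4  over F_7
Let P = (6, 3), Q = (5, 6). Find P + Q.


P != Q, so use the chord formula.
s = (y2 - y1) / (x2 - x1) = (3) / (6) mod 7 = 4
x3 = s^2 - x1 - x2 mod 7 = 4^2 - 6 - 5 = 5
y3 = s (x1 - x3) - y1 mod 7 = 4 * (6 - 5) - 3 = 1

P + Q = (5, 1)


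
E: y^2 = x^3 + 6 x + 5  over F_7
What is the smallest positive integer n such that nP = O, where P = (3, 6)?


Compute successive multiples of P until we hit O:
  1P = (3, 6)
  2P = (2, 2)
  3P = (4, 4)
  4P = (4, 3)
  5P = (2, 5)
  6P = (3, 1)
  7P = O

ord(P) = 7


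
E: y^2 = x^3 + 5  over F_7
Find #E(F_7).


For each x in F_7, count y with y^2 = x^3 + 0 x + 5 mod 7:
  x = 3: RHS = 4, y in [2, 5]  -> 2 point(s)
  x = 5: RHS = 4, y in [2, 5]  -> 2 point(s)
  x = 6: RHS = 4, y in [2, 5]  -> 2 point(s)
Affine points: 6. Add the point at infinity: total = 7.

#E(F_7) = 7


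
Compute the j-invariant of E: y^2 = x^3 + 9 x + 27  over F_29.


Delta = -16(4 a^3 + 27 b^2) mod 29 = 17
-1728 * (4 a)^3 = -1728 * (4*9)^3 mod 29 = 27
j = 27 * 17^(-1) mod 29 = 5

j = 5 (mod 29)


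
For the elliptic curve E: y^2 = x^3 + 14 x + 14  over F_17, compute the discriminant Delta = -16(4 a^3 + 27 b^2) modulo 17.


4 a^3 + 27 b^2 = 4*14^3 + 27*14^2 = 10976 + 5292 = 16268
Delta = -16 * (16268) = -260288
Delta mod 17 = 16

Delta = 16 (mod 17)


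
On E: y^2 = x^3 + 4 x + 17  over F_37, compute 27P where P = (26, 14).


k = 27 = 11011_2 (binary, LSB first: 11011)
Double-and-add from P = (26, 14):
  bit 0 = 1: acc = O + (26, 14) = (26, 14)
  bit 1 = 1: acc = (26, 14) + (18, 1) = (2, 25)
  bit 2 = 0: acc unchanged = (2, 25)
  bit 3 = 1: acc = (2, 25) + (36, 7) = (35, 36)
  bit 4 = 1: acc = (35, 36) + (30, 33) = (36, 30)

27P = (36, 30)


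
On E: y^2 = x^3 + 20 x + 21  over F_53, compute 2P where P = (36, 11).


Doubling: s = (3 x1^2 + a) / (2 y1)
s = (3*36^2 + 20) / (2*11) mod 53 = 9
x3 = s^2 - 2 x1 mod 53 = 9^2 - 2*36 = 9
y3 = s (x1 - x3) - y1 mod 53 = 9 * (36 - 9) - 11 = 20

2P = (9, 20)


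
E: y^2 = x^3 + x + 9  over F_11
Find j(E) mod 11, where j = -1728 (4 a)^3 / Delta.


Delta = -16(4 a^3 + 27 b^2) mod 11 = 1
-1728 * (4 a)^3 = -1728 * (4*1)^3 mod 11 = 2
j = 2 * 1^(-1) mod 11 = 2

j = 2 (mod 11)


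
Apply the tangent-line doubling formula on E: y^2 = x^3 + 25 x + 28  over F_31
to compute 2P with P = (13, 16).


Doubling: s = (3 x1^2 + a) / (2 y1)
s = (3*13^2 + 25) / (2*16) mod 31 = 5
x3 = s^2 - 2 x1 mod 31 = 5^2 - 2*13 = 30
y3 = s (x1 - x3) - y1 mod 31 = 5 * (13 - 30) - 16 = 23

2P = (30, 23)


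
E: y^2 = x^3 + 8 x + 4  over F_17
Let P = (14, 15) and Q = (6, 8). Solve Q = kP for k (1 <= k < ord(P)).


Enumerate multiples of P until we hit Q = (6, 8):
  1P = (14, 15)
  2P = (5, 4)
  3P = (6, 8)
Match found at i = 3.

k = 3


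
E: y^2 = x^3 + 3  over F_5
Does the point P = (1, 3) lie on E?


Check whether y^2 = x^3 + 0 x + 3 (mod 5) for (x, y) = (1, 3).
LHS: y^2 = 3^2 mod 5 = 4
RHS: x^3 + 0 x + 3 = 1^3 + 0*1 + 3 mod 5 = 4
LHS = RHS

Yes, on the curve


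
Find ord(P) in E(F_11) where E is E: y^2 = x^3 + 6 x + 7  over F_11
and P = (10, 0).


Compute successive multiples of P until we hit O:
  1P = (10, 0)
  2P = O

ord(P) = 2


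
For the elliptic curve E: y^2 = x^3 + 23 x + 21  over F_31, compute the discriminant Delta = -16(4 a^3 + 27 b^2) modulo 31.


4 a^3 + 27 b^2 = 4*23^3 + 27*21^2 = 48668 + 11907 = 60575
Delta = -16 * (60575) = -969200
Delta mod 31 = 15

Delta = 15 (mod 31)


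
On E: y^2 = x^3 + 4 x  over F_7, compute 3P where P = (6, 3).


k = 3 = 11_2 (binary, LSB first: 11)
Double-and-add from P = (6, 3):
  bit 0 = 1: acc = O + (6, 3) = (6, 3)
  bit 1 = 1: acc = (6, 3) + (2, 4) = (3, 5)

3P = (3, 5)


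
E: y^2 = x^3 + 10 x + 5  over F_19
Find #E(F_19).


For each x in F_19, count y with y^2 = x^3 + 10 x + 5 mod 19:
  x = 0: RHS = 5, y in [9, 10]  -> 2 point(s)
  x = 1: RHS = 16, y in [4, 15]  -> 2 point(s)
  x = 3: RHS = 5, y in [9, 10]  -> 2 point(s)
  x = 5: RHS = 9, y in [3, 16]  -> 2 point(s)
  x = 7: RHS = 0, y in [0]  -> 1 point(s)
  x = 9: RHS = 7, y in [8, 11]  -> 2 point(s)
  x = 14: RHS = 1, y in [1, 18]  -> 2 point(s)
  x = 16: RHS = 5, y in [9, 10]  -> 2 point(s)
Affine points: 15. Add the point at infinity: total = 16.

#E(F_19) = 16


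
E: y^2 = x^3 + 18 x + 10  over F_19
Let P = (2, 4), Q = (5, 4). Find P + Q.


P != Q, so use the chord formula.
s = (y2 - y1) / (x2 - x1) = (0) / (3) mod 19 = 0
x3 = s^2 - x1 - x2 mod 19 = 0^2 - 2 - 5 = 12
y3 = s (x1 - x3) - y1 mod 19 = 0 * (2 - 12) - 4 = 15

P + Q = (12, 15)


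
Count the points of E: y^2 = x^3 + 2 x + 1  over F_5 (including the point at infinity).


For each x in F_5, count y with y^2 = x^3 + 2 x + 1 mod 5:
  x = 0: RHS = 1, y in [1, 4]  -> 2 point(s)
  x = 1: RHS = 4, y in [2, 3]  -> 2 point(s)
  x = 3: RHS = 4, y in [2, 3]  -> 2 point(s)
Affine points: 6. Add the point at infinity: total = 7.

#E(F_5) = 7


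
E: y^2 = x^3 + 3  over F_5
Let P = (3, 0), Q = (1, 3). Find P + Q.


P != Q, so use the chord formula.
s = (y2 - y1) / (x2 - x1) = (3) / (3) mod 5 = 1
x3 = s^2 - x1 - x2 mod 5 = 1^2 - 3 - 1 = 2
y3 = s (x1 - x3) - y1 mod 5 = 1 * (3 - 2) - 0 = 1

P + Q = (2, 1)
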